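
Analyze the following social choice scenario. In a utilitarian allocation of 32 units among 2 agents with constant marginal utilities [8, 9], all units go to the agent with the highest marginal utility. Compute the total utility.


Step 1: The marginal utilities are [8, 9]
Step 2: The highest marginal utility is 9
Step 3: All 32 units go to that agent
Step 4: Total utility = 9 * 32 = 288

288


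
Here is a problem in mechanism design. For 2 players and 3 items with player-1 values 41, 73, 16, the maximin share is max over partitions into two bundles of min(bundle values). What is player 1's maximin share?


Step 1: Item values = 41, 73, 16
Step 2: Enumerate all 2-bundle partitions and take the smaller bundle:
  Partition 1: {41} vs {73,16} -> bundles 41, 89; min = 41
  Partition 2: {73} vs {41,16} -> bundles 73, 57; min = 57
  Partition 3: {16} vs {41,73} -> bundles 16, 114; min = 16
Step 3: MMS = max(41, 57, 16) = 57

57


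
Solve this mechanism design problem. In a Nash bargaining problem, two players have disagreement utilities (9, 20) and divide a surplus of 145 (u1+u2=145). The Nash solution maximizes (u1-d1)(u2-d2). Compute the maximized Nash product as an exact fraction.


Step 1: The Nash solution splits surplus symmetrically above the disagreement point
Step 2: u1 = (total + d1 - d2)/2 = (145 + 9 - 20)/2 = 67
Step 3: u2 = (total - d1 + d2)/2 = (145 - 9 + 20)/2 = 78
Step 4: Nash product = (67 - 9) * (78 - 20)
Step 5: = 58 * 58 = 3364

3364


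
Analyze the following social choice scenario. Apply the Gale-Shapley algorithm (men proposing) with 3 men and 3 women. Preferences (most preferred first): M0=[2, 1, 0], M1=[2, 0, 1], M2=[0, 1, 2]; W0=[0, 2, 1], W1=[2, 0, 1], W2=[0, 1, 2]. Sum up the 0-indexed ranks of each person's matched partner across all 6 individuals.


Step 1: Run Gale-Shapley (men propose, women hold best offer):
  M0 proposes to W2; she accepts
  M1 proposes to W2; rejected
  M1 proposes to W0; she accepts
  M2 proposes to W0; she switches from M1
  M1 proposes to W1; she accepts
Step 2: Final matching: W0-M2, W1-M1, W2-M0
Step 3: 0-indexed ranks (man's rank of his match, then woman's): 0 + 1 + 2 + 2 + 0 + 0
Step 4: Total rank sum = 5

5


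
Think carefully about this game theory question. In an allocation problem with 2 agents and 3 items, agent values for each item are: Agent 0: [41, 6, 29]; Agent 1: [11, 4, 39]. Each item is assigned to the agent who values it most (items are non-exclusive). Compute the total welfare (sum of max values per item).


Step 1: For each item, find the maximum value among all agents.
Step 2: Item 0 -> Agent 0 (value 41)
Step 3: Item 1 -> Agent 0 (value 6)
Step 4: Item 2 -> Agent 1 (value 39)
Step 5: Total welfare = 41 + 6 + 39 = 86

86


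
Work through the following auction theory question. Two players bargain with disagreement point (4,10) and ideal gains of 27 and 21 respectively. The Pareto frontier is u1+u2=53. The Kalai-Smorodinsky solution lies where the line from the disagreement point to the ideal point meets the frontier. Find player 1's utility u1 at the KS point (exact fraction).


Step 1: At the KS point, (u1-d1)/r1 = (u2-d2)/r2 = t and u1+u2 = 53
Step 2: u1 = d1 + r1*t and u2 = d2 + r2*t, so (d1 + r1*t) + (d2 + r2*t) = 53
Step 3: t = (53 - 4 - 10)/(27 + 21) = 39/48 = 13/16
Step 4: u1 = d1 + r1*t = 4 + 27 * 13/16 = 415/16
Step 5: (Check: u2 = d2 + r2*t = 433/16; u1+u2 = 415/16 + 433/16 = 53, on the frontier.)

415/16


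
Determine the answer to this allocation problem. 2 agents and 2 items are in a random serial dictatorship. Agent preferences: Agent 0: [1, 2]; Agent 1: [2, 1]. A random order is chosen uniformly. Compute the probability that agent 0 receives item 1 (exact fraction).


Step 1: Agent 0 wants item 1
Step 2: There are 2 possible orderings of agents
Step 3: In 2 orderings, agent 0 gets item 1
Step 4: Probability = 2/2 = 1

1


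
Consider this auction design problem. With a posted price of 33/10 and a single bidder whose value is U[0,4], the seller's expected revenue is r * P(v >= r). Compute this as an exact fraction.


Step 1: Posted price r = 33/10, value support [0,4]
Step 2: P(v >= r) = (4 - 33/10)/4 = 7/40
Step 3: Expected revenue = r * P(v >= r) = 33/10 * 7/40
Step 4: Revenue = 231/400

231/400


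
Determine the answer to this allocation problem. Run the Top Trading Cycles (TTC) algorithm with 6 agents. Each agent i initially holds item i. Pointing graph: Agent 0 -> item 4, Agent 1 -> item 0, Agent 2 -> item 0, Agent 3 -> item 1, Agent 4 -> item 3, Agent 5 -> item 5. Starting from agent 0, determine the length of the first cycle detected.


Step 1: Trace the pointer graph from agent 0: 0 -> 4 -> 3 -> 1 -> 0
Step 2: A cycle is detected when we revisit agent 0
Step 3: The cycle is: 0 -> 4 -> 3 -> 1 -> 0
Step 4: Cycle length = 4

4


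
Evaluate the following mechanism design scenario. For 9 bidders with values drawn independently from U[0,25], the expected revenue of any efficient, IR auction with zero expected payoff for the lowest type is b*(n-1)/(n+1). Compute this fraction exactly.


Step 1: By Revenue Equivalence, expected revenue = b*(n-1)/(n+1)
Step 2: Substituting n = 9, b = 25
Step 3: Revenue = 25*(9-1)/(9+1) = 25*8/10
Step 4: Revenue = 200/10 = 20

20


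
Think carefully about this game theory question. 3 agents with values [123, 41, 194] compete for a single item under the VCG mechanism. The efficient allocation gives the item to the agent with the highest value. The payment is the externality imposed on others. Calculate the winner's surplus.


Step 1: The winner is the agent with the highest value: agent 2 with value 194
Step 2: Values of other agents: [123, 41]
Step 3: VCG payment = max of others' values = 123
Step 4: Surplus = 194 - 123 = 71

71


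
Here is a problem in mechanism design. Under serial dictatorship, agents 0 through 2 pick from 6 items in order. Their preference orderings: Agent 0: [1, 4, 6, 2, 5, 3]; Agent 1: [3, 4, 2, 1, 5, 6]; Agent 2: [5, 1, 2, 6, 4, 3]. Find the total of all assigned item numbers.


Step 1: Agent 0 picks item 1
Step 2: Agent 1 picks item 3
Step 3: Agent 2 picks item 5
Step 4: Sum = 1 + 3 + 5 = 9

9


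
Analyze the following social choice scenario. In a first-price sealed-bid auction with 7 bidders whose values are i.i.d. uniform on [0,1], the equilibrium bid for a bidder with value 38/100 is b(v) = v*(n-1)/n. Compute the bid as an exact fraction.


Step 1: The symmetric BNE bidding function is b(v) = v * (n-1) / n
Step 2: Substitute v = 19/50 and n = 7
Step 3: b = 19/50 * 6/7
Step 4: b = 57/175

57/175


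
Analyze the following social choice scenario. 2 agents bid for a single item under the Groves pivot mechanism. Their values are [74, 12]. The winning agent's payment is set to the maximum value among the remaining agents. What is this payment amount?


Step 1: The efficient winner is agent 0 with value 74
Step 2: Other agents' values: [12]
Step 3: Pivot payment = max(others) = 12
Step 4: The winner pays 12

12


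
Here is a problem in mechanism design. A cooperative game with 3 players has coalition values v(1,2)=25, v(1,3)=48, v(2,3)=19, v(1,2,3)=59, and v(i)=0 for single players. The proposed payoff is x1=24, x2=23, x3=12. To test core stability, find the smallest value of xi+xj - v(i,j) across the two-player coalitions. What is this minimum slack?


Step 1: Slack for coalition (1,2): x1+x2 - v12 = 47 - 25 = 22
Step 2: Slack for coalition (1,3): x1+x3 - v13 = 36 - 48 = -12
Step 3: Slack for coalition (2,3): x2+x3 - v23 = 35 - 19 = 16
Step 4: Minimum slack = min(22, -12, 16) = -12, attained by (1,3); coalition (1,3) can block (slack < 0), so the allocation is not in the core

-12


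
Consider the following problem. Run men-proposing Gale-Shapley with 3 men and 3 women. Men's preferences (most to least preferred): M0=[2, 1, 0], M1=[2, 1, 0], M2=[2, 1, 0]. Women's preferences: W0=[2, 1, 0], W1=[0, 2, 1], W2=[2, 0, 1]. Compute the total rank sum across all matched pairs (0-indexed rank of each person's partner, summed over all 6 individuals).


Step 1: Run Gale-Shapley (men propose, women hold best offer):
  M0 proposes to W2; she accepts
  M1 proposes to W2; rejected
  M1 proposes to W1; she accepts
  M2 proposes to W2; she switches from M0
  M0 proposes to W1; she switches from M1
  M1 proposes to W0; she accepts
Step 2: Final matching: W0-M1, W1-M0, W2-M2
Step 3: 0-indexed ranks (man's rank of his match, then woman's): 2 + 1 + 1 + 0 + 0 + 0
Step 4: Total rank sum = 4

4


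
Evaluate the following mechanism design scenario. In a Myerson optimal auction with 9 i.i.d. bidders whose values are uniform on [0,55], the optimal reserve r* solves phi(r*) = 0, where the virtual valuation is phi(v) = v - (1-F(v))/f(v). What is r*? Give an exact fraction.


Step 1: For U[0,55], F(v) = v/55 and f(v) = 1/55
Step 2: phi(v) = v - (1 - v/55)/(1/55) = v - (55 - v) = 2v - 55
Step 3: Set phi(r*) = 0: 2r* - 55 = 0
Step 4: r* = 55/2 (the number of bidders n = 9 does not enter)

55/2


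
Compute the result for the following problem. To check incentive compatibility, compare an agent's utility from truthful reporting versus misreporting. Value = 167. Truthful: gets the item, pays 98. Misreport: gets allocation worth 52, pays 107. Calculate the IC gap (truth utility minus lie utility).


Step 1: U(truth) = value - payment = 167 - 98 = 69
Step 2: U(lie) = allocation - payment = 52 - 107 = -55
Step 3: IC gap = 69 - (-55) = 124

124


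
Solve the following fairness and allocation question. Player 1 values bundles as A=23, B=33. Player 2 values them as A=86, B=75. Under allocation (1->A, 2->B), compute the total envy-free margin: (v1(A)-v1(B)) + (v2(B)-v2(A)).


Step 1: Player 1's margin = v1(A) - v1(B) = 23 - 33 = -10
Step 2: Player 2's margin = v2(B) - v2(A) = 75 - 86 = -11
Step 3: Total margin = -10 + -11 = -21

-21


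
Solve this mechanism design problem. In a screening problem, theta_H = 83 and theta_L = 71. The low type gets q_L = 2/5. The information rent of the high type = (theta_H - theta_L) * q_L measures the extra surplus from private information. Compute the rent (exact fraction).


Step 1: theta_H - theta_L = 83 - 71 = 12
Step 2: Information rent = (theta_H - theta_L) * q_L
Step 3: = 12 * 2/5
Step 4: = 24/5

24/5


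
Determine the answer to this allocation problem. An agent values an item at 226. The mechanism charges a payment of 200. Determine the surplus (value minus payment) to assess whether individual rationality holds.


Step 1: Surplus = value - payment = 226 - 200 = 26
Step 2: IR is satisfied (surplus >= 0)

26


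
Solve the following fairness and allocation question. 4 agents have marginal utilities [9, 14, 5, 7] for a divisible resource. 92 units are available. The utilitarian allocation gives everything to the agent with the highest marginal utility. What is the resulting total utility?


Step 1: The marginal utilities are [9, 14, 5, 7]
Step 2: The highest marginal utility is 14
Step 3: All 92 units go to that agent
Step 4: Total utility = 14 * 92 = 1288

1288


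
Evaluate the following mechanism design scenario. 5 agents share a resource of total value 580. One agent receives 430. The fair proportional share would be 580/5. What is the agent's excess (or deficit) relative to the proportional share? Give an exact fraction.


Step 1: Proportional share = 580/5 = 116
Step 2: Agent's actual allocation = 430
Step 3: Excess = 430 - 116 = 314

314


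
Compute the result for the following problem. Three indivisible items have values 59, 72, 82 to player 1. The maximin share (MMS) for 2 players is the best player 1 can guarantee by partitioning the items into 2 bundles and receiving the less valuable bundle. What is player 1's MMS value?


Step 1: Item values = 59, 72, 82
Step 2: Enumerate all 2-bundle partitions and take the smaller bundle:
  Partition 1: {59} vs {72,82} -> bundles 59, 154; min = 59
  Partition 2: {72} vs {59,82} -> bundles 72, 141; min = 72
  Partition 3: {82} vs {59,72} -> bundles 82, 131; min = 82
Step 3: MMS = max(59, 72, 82) = 82

82


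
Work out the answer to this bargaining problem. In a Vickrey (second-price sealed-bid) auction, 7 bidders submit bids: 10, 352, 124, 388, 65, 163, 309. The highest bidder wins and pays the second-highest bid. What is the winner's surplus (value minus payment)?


Step 1: Sort bids in descending order: 388, 352, 309, 163, 124, 65, 10
Step 2: The winning bid is the highest: 388
Step 3: The payment equals the second-highest bid: 352
Step 4: Surplus = winner's bid - payment = 388 - 352 = 36

36


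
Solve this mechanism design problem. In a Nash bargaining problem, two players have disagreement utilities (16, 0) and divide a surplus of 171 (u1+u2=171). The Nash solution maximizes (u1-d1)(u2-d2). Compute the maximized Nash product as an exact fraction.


Step 1: The Nash solution splits surplus symmetrically above the disagreement point
Step 2: u1 = (total + d1 - d2)/2 = (171 + 16 - 0)/2 = 187/2
Step 3: u2 = (total - d1 + d2)/2 = (171 - 16 + 0)/2 = 155/2
Step 4: Nash product = (187/2 - 16) * (155/2 - 0)
Step 5: = 155/2 * 155/2 = 24025/4

24025/4


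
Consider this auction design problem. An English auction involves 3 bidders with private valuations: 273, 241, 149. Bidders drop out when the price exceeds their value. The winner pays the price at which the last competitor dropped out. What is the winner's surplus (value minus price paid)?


Step 1: Identify the highest value: 273
Step 2: Identify the second-highest value: 241
Step 3: The final price = second-highest value = 241
Step 4: Surplus = 273 - 241 = 32

32


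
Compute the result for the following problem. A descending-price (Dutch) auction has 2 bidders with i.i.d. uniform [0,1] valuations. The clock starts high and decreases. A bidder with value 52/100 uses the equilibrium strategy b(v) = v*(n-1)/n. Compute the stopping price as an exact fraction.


Step 1: Dutch auctions are strategically equivalent to first-price auctions
Step 2: The equilibrium bid is b(v) = v*(n-1)/n
Step 3: b = 13/25 * 1/2
Step 4: b = 13/50

13/50


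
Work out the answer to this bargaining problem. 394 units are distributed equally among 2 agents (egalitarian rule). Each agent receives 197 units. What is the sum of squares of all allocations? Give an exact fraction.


Step 1: Each agent's share = 394/2 = 197
Step 2: Square of each share = (197)^2 = 38809
Step 3: Sum of squares = 2 * 38809 = 77618

77618


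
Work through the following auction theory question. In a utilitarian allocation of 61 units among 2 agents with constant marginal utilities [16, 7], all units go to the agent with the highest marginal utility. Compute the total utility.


Step 1: The marginal utilities are [16, 7]
Step 2: The highest marginal utility is 16
Step 3: All 61 units go to that agent
Step 4: Total utility = 16 * 61 = 976

976


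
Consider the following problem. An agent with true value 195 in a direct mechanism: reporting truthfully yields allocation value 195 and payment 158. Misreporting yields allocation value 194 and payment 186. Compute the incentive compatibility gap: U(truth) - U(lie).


Step 1: U(truth) = value - payment = 195 - 158 = 37
Step 2: U(lie) = allocation - payment = 194 - 186 = 8
Step 3: IC gap = 37 - 8 = 29

29


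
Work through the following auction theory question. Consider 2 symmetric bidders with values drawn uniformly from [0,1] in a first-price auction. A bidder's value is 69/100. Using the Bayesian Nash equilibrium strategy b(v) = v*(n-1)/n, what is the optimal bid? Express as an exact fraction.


Step 1: The symmetric BNE bidding function is b(v) = v * (n-1) / n
Step 2: Substitute v = 69/100 and n = 2
Step 3: b = 69/100 * 1/2
Step 4: b = 69/200

69/200


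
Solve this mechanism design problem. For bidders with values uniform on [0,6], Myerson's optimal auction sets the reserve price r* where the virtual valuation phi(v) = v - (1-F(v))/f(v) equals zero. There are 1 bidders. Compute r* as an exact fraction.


Step 1: For U[0,6], F(v) = v/6 and f(v) = 1/6
Step 2: phi(v) = v - (1 - v/6)/(1/6) = v - (6 - v) = 2v - 6
Step 3: Set phi(r*) = 0: 2r* - 6 = 0
Step 4: r* = 6/2 = 3 (the number of bidders n = 1 does not enter)

3


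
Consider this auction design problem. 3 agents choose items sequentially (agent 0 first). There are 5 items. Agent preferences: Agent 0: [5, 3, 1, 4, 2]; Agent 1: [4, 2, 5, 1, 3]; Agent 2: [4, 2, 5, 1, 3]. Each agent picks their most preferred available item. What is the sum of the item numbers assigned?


Step 1: Agent 0 picks item 5
Step 2: Agent 1 picks item 4
Step 3: Agent 2 picks item 2
Step 4: Sum = 5 + 4 + 2 = 11

11


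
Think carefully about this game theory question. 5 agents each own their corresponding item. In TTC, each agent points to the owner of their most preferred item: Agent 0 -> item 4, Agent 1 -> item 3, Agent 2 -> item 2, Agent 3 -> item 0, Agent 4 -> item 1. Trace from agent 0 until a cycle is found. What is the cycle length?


Step 1: Trace the pointer graph from agent 0: 0 -> 4 -> 1 -> 3 -> 0
Step 2: A cycle is detected when we revisit agent 0
Step 3: The cycle is: 0 -> 4 -> 1 -> 3 -> 0
Step 4: Cycle length = 4

4


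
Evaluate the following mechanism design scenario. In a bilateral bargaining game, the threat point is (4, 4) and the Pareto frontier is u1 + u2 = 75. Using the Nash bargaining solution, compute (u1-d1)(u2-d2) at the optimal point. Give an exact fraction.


Step 1: The Nash solution splits surplus symmetrically above the disagreement point
Step 2: u1 = (total + d1 - d2)/2 = (75 + 4 - 4)/2 = 75/2
Step 3: u2 = (total - d1 + d2)/2 = (75 - 4 + 4)/2 = 75/2
Step 4: Nash product = (75/2 - 4) * (75/2 - 4)
Step 5: = 67/2 * 67/2 = 4489/4

4489/4


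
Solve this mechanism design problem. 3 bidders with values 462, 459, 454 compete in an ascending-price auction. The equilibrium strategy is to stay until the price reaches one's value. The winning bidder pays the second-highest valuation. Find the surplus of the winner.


Step 1: Identify the highest value: 462
Step 2: Identify the second-highest value: 459
Step 3: The final price = second-highest value = 459
Step 4: Surplus = 462 - 459 = 3

3


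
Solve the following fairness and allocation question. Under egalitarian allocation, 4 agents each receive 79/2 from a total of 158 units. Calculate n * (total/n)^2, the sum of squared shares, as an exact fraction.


Step 1: Each agent's share = 158/4 = 79/2
Step 2: Square of each share = (79/2)^2 = 6241/4
Step 3: Sum of squares = 4 * 6241/4 = 6241

6241


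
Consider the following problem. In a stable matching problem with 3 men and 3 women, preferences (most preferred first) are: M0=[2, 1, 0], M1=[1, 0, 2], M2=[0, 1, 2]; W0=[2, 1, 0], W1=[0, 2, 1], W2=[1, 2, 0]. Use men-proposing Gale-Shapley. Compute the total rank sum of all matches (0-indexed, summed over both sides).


Step 1: Run Gale-Shapley (men propose, women hold best offer):
  M0 proposes to W2; she accepts
  M1 proposes to W1; she accepts
  M2 proposes to W0; she accepts
Step 2: Final matching: W0-M2, W1-M1, W2-M0
Step 3: 0-indexed ranks (man's rank of his match, then woman's): 0 + 0 + 0 + 2 + 0 + 2
Step 4: Total rank sum = 4

4


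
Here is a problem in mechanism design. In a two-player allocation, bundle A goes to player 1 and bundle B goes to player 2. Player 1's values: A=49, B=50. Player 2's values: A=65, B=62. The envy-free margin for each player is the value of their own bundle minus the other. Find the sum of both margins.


Step 1: Player 1's margin = v1(A) - v1(B) = 49 - 50 = -1
Step 2: Player 2's margin = v2(B) - v2(A) = 62 - 65 = -3
Step 3: Total margin = -1 + -3 = -4

-4


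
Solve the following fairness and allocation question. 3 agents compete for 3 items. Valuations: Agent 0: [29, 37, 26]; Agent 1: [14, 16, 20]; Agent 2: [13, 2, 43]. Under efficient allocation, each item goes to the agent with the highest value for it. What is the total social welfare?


Step 1: For each item, find the maximum value among all agents.
Step 2: Item 0 -> Agent 0 (value 29)
Step 3: Item 1 -> Agent 0 (value 37)
Step 4: Item 2 -> Agent 2 (value 43)
Step 5: Total welfare = 29 + 37 + 43 = 109

109


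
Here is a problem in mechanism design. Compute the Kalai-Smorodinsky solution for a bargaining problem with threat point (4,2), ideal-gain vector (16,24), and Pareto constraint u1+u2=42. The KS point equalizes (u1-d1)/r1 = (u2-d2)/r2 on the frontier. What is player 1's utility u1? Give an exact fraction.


Step 1: At the KS point, (u1-d1)/r1 = (u2-d2)/r2 = t and u1+u2 = 42
Step 2: u1 = d1 + r1*t and u2 = d2 + r2*t, so (d1 + r1*t) + (d2 + r2*t) = 42
Step 3: t = (42 - 4 - 2)/(16 + 24) = 36/40 = 9/10
Step 4: u1 = d1 + r1*t = 4 + 16 * 9/10 = 92/5
Step 5: (Check: u2 = d2 + r2*t = 118/5; u1+u2 = 92/5 + 118/5 = 42, on the frontier.)

92/5


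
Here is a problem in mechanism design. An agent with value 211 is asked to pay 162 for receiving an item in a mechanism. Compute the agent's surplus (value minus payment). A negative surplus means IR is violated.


Step 1: Surplus = value - payment = 211 - 162 = 49
Step 2: IR is satisfied (surplus >= 0)

49


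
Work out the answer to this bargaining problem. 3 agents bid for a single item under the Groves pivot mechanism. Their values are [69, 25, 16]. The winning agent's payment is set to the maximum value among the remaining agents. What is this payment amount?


Step 1: The efficient winner is agent 0 with value 69
Step 2: Other agents' values: [25, 16]
Step 3: Pivot payment = max(others) = 25
Step 4: The winner pays 25

25


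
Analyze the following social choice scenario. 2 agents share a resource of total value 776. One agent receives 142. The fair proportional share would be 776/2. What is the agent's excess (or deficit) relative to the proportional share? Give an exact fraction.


Step 1: Proportional share = 776/2 = 388
Step 2: Agent's actual allocation = 142
Step 3: Excess = 142 - 388 = -246

-246


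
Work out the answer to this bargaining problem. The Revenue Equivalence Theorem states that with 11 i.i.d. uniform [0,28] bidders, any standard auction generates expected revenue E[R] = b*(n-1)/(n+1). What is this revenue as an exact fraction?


Step 1: By Revenue Equivalence, expected revenue = b*(n-1)/(n+1)
Step 2: Substituting n = 11, b = 28
Step 3: Revenue = 28*(11-1)/(11+1) = 28*10/12
Step 4: Revenue = 280/12 = 70/3

70/3


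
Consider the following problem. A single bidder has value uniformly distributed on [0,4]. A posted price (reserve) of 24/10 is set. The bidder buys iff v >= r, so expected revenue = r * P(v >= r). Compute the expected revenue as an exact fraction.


Step 1: Posted price r = 12/5, value support [0,4]
Step 2: P(v >= r) = (4 - 12/5)/4 = 2/5
Step 3: Expected revenue = r * P(v >= r) = 12/5 * 2/5
Step 4: Revenue = 24/25

24/25


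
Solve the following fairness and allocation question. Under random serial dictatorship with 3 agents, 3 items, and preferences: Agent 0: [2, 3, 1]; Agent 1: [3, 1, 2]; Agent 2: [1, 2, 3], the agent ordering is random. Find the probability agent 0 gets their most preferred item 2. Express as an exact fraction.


Step 1: Agent 0 wants item 2
Step 2: There are 6 possible orderings of agents
Step 3: In 6 orderings, agent 0 gets item 2
Step 4: Probability = 6/6 = 1

1


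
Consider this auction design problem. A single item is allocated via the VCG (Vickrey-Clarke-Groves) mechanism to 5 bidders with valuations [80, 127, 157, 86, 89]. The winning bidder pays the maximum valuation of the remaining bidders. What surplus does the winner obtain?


Step 1: The winner is the agent with the highest value: agent 2 with value 157
Step 2: Values of other agents: [80, 127, 86, 89]
Step 3: VCG payment = max of others' values = 127
Step 4: Surplus = 157 - 127 = 30

30


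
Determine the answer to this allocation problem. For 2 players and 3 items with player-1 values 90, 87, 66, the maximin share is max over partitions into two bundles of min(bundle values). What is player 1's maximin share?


Step 1: Item values = 90, 87, 66
Step 2: Enumerate all 2-bundle partitions and take the smaller bundle:
  Partition 1: {90} vs {87,66} -> bundles 90, 153; min = 90
  Partition 2: {87} vs {90,66} -> bundles 87, 156; min = 87
  Partition 3: {66} vs {90,87} -> bundles 66, 177; min = 66
Step 3: MMS = max(90, 87, 66) = 90

90


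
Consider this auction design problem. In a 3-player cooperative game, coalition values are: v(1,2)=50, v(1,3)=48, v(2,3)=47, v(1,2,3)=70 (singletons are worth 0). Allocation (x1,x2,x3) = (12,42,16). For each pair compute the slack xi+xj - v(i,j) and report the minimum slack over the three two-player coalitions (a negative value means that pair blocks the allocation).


Step 1: Slack for coalition (1,2): x1+x2 - v12 = 54 - 50 = 4
Step 2: Slack for coalition (1,3): x1+x3 - v13 = 28 - 48 = -20
Step 3: Slack for coalition (2,3): x2+x3 - v23 = 58 - 47 = 11
Step 4: Minimum slack = min(4, -20, 11) = -20, attained by (1,3); coalition (1,3) can block (slack < 0), so the allocation is not in the core

-20


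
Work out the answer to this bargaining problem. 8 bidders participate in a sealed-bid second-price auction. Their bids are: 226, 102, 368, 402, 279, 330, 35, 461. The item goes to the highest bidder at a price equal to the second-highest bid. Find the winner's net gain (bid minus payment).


Step 1: Sort bids in descending order: 461, 402, 368, 330, 279, 226, 102, 35
Step 2: The winning bid is the highest: 461
Step 3: The payment equals the second-highest bid: 402
Step 4: Surplus = winner's bid - payment = 461 - 402 = 59

59


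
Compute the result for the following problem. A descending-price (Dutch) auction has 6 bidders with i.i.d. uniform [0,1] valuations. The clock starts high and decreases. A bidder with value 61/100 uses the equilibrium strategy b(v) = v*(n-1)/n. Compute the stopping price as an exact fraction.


Step 1: Dutch auctions are strategically equivalent to first-price auctions
Step 2: The equilibrium bid is b(v) = v*(n-1)/n
Step 3: b = 61/100 * 5/6
Step 4: b = 61/120

61/120


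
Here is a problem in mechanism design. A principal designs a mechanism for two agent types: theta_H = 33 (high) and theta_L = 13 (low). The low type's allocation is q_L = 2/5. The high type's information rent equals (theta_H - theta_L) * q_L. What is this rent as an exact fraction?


Step 1: theta_H - theta_L = 33 - 13 = 20
Step 2: Information rent = (theta_H - theta_L) * q_L
Step 3: = 20 * 2/5
Step 4: = 8

8


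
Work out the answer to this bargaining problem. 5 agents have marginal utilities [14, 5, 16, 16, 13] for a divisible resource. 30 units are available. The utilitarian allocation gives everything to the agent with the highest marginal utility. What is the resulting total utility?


Step 1: The marginal utilities are [14, 5, 16, 16, 13]
Step 2: The highest marginal utility is 16
Step 3: All 30 units go to that agent
Step 4: Total utility = 16 * 30 = 480

480


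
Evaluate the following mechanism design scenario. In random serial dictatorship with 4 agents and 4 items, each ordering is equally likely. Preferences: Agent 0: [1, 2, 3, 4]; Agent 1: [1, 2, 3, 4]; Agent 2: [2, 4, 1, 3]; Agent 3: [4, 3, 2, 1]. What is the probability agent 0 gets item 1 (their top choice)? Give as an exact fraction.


Step 1: Agent 0 wants item 1
Step 2: There are 24 possible orderings of agents
Step 3: In 12 orderings, agent 0 gets item 1
Step 4: Probability = 12/24 = 1/2

1/2


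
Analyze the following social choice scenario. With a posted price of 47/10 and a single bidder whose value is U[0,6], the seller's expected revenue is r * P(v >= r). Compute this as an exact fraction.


Step 1: Posted price r = 47/10, value support [0,6]
Step 2: P(v >= r) = (6 - 47/10)/6 = 13/60
Step 3: Expected revenue = r * P(v >= r) = 47/10 * 13/60
Step 4: Revenue = 611/600

611/600


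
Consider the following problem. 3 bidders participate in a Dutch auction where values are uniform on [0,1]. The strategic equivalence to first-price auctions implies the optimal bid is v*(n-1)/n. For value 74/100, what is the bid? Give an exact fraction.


Step 1: Dutch auctions are strategically equivalent to first-price auctions
Step 2: The equilibrium bid is b(v) = v*(n-1)/n
Step 3: b = 37/50 * 2/3
Step 4: b = 37/75

37/75


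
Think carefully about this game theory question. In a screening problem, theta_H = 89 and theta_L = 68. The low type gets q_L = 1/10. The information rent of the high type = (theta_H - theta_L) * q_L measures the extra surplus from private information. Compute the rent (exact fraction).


Step 1: theta_H - theta_L = 89 - 68 = 21
Step 2: Information rent = (theta_H - theta_L) * q_L
Step 3: = 21 * 1/10
Step 4: = 21/10

21/10


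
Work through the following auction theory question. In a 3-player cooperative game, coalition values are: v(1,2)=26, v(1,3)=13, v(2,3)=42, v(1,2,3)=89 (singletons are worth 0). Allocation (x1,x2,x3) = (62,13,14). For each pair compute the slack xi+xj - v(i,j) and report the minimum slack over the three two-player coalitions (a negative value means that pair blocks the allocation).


Step 1: Slack for coalition (1,2): x1+x2 - v12 = 75 - 26 = 49
Step 2: Slack for coalition (1,3): x1+x3 - v13 = 76 - 13 = 63
Step 3: Slack for coalition (2,3): x2+x3 - v23 = 27 - 42 = -15
Step 4: Minimum slack = min(49, 63, -15) = -15, attained by (2,3); coalition (2,3) can block (slack < 0), so the allocation is not in the core

-15


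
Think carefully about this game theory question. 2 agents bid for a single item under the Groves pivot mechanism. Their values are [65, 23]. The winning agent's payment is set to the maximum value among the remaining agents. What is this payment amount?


Step 1: The efficient winner is agent 0 with value 65
Step 2: Other agents' values: [23]
Step 3: Pivot payment = max(others) = 23
Step 4: The winner pays 23

23


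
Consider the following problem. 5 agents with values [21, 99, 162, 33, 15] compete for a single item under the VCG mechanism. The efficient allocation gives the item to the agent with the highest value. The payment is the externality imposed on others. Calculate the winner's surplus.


Step 1: The winner is the agent with the highest value: agent 2 with value 162
Step 2: Values of other agents: [21, 99, 33, 15]
Step 3: VCG payment = max of others' values = 99
Step 4: Surplus = 162 - 99 = 63

63


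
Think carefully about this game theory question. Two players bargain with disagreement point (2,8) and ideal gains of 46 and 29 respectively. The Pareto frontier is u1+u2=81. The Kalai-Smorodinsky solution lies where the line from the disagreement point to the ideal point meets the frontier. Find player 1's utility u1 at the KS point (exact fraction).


Step 1: At the KS point, (u1-d1)/r1 = (u2-d2)/r2 = t and u1+u2 = 81
Step 2: u1 = d1 + r1*t and u2 = d2 + r2*t, so (d1 + r1*t) + (d2 + r2*t) = 81
Step 3: t = (81 - 2 - 8)/(46 + 29) = 71/75
Step 4: u1 = d1 + r1*t = 2 + 46 * 71/75 = 3416/75
Step 5: (Check: u2 = d2 + r2*t = 2659/75; u1+u2 = 3416/75 + 2659/75 = 81, on the frontier.)

3416/75


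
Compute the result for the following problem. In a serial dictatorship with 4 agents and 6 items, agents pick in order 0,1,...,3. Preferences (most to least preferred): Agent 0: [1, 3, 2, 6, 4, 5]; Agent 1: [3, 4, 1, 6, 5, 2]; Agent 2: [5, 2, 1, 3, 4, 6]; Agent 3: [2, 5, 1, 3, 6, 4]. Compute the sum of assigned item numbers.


Step 1: Agent 0 picks item 1
Step 2: Agent 1 picks item 3
Step 3: Agent 2 picks item 5
Step 4: Agent 3 picks item 2
Step 5: Sum = 1 + 3 + 5 + 2 = 11

11


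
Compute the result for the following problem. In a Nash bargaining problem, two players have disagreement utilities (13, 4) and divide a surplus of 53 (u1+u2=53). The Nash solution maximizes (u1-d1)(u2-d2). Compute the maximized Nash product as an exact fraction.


Step 1: The Nash solution splits surplus symmetrically above the disagreement point
Step 2: u1 = (total + d1 - d2)/2 = (53 + 13 - 4)/2 = 31
Step 3: u2 = (total - d1 + d2)/2 = (53 - 13 + 4)/2 = 22
Step 4: Nash product = (31 - 13) * (22 - 4)
Step 5: = 18 * 18 = 324

324


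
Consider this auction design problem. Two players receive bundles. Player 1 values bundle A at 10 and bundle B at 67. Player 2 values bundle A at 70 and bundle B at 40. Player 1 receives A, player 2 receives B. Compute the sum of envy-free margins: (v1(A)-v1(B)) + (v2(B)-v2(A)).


Step 1: Player 1's margin = v1(A) - v1(B) = 10 - 67 = -57
Step 2: Player 2's margin = v2(B) - v2(A) = 40 - 70 = -30
Step 3: Total margin = -57 + -30 = -87

-87


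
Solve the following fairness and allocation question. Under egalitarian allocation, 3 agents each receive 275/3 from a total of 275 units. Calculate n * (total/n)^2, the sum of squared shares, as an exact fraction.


Step 1: Each agent's share = 275/3
Step 2: Square of each share = (275/3)^2 = 75625/9
Step 3: Sum of squares = 3 * 75625/9 = 75625/3

75625/3


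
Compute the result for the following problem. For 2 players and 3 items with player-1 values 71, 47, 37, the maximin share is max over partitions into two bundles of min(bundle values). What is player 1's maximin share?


Step 1: Item values = 71, 47, 37
Step 2: Enumerate all 2-bundle partitions and take the smaller bundle:
  Partition 1: {71} vs {47,37} -> bundles 71, 84; min = 71
  Partition 2: {47} vs {71,37} -> bundles 47, 108; min = 47
  Partition 3: {37} vs {71,47} -> bundles 37, 118; min = 37
Step 3: MMS = max(71, 47, 37) = 71

71


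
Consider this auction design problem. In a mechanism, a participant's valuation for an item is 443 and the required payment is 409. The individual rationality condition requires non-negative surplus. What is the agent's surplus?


Step 1: Surplus = value - payment = 443 - 409 = 34
Step 2: IR is satisfied (surplus >= 0)

34


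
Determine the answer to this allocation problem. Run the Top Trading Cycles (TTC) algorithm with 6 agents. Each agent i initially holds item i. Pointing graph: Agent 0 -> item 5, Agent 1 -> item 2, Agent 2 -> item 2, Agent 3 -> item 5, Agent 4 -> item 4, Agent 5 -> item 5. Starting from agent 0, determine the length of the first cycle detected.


Step 1: Trace the pointer graph from agent 0: 0 -> 5 -> 5
Step 2: A cycle is detected when we revisit agent 5
Step 3: The cycle is: 5 -> 5
Step 4: Cycle length = 1

1


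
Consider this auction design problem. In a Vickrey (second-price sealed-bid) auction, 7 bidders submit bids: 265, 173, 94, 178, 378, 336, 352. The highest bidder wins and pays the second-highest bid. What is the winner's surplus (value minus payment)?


Step 1: Sort bids in descending order: 378, 352, 336, 265, 178, 173, 94
Step 2: The winning bid is the highest: 378
Step 3: The payment equals the second-highest bid: 352
Step 4: Surplus = winner's bid - payment = 378 - 352 = 26

26


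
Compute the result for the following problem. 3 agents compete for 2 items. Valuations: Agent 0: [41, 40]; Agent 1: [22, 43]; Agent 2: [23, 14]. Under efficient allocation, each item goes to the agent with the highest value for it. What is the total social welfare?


Step 1: For each item, find the maximum value among all agents.
Step 2: Item 0 -> Agent 0 (value 41)
Step 3: Item 1 -> Agent 1 (value 43)
Step 4: Total welfare = 41 + 43 = 84

84


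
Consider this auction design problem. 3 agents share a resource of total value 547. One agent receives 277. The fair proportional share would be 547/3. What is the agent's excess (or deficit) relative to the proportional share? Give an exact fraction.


Step 1: Proportional share = 547/3
Step 2: Agent's actual allocation = 277
Step 3: Excess = 277 - 547/3 = 284/3

284/3


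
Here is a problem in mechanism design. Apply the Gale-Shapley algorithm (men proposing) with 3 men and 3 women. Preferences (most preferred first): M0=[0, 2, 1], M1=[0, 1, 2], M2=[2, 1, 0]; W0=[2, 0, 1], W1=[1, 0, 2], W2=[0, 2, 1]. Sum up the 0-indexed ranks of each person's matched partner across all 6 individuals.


Step 1: Run Gale-Shapley (men propose, women hold best offer):
  M0 proposes to W0; she accepts
  M1 proposes to W0; rejected
  M1 proposes to W1; she accepts
  M2 proposes to W2; she accepts
Step 2: Final matching: W0-M0, W1-M1, W2-M2
Step 3: 0-indexed ranks (man's rank of his match, then woman's): 0 + 1 + 1 + 0 + 0 + 1
Step 4: Total rank sum = 3

3


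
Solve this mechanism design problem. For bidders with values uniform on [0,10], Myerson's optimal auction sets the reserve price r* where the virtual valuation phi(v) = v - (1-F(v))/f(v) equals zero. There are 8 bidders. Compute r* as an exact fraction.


Step 1: For U[0,10], F(v) = v/10 and f(v) = 1/10
Step 2: phi(v) = v - (1 - v/10)/(1/10) = v - (10 - v) = 2v - 10
Step 3: Set phi(r*) = 0: 2r* - 10 = 0
Step 4: r* = 10/2 = 5 (the number of bidders n = 8 does not enter)

5


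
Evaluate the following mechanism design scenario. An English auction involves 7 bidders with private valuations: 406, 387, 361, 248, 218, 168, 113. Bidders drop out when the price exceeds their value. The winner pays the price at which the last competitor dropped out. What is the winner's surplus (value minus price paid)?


Step 1: Identify the highest value: 406
Step 2: Identify the second-highest value: 387
Step 3: The final price = second-highest value = 387
Step 4: Surplus = 406 - 387 = 19

19


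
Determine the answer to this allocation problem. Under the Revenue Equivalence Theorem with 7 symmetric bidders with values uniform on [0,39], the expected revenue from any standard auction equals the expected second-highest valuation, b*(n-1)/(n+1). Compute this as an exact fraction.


Step 1: By Revenue Equivalence, expected revenue = b*(n-1)/(n+1)
Step 2: Substituting n = 7, b = 39
Step 3: Revenue = 39*(7-1)/(7+1) = 39*6/8
Step 4: Revenue = 234/8 = 117/4

117/4


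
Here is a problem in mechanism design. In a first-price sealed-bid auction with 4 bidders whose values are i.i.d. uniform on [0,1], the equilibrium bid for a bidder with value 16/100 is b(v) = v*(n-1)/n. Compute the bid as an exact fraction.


Step 1: The symmetric BNE bidding function is b(v) = v * (n-1) / n
Step 2: Substitute v = 4/25 and n = 4
Step 3: b = 4/25 * 3/4
Step 4: b = 3/25

3/25


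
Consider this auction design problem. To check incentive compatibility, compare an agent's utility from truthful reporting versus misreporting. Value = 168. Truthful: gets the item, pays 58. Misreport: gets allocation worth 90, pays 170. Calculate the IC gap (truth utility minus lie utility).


Step 1: U(truth) = value - payment = 168 - 58 = 110
Step 2: U(lie) = allocation - payment = 90 - 170 = -80
Step 3: IC gap = 110 - (-80) = 190

190


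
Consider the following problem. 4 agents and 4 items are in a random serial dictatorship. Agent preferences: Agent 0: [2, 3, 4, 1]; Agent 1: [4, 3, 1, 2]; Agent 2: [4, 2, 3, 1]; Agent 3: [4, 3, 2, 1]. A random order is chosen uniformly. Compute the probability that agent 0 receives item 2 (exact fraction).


Step 1: Agent 0 wants item 2
Step 2: There are 24 possible orderings of agents
Step 3: In 17 orderings, agent 0 gets item 2
Step 4: Probability = 17/24

17/24


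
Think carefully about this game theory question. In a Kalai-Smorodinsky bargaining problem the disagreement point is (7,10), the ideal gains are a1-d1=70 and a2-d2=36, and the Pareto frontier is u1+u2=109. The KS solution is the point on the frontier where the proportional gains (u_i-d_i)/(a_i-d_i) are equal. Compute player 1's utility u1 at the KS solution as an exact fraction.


Step 1: At the KS point, (u1-d1)/r1 = (u2-d2)/r2 = t and u1+u2 = 109
Step 2: u1 = d1 + r1*t and u2 = d2 + r2*t, so (d1 + r1*t) + (d2 + r2*t) = 109
Step 3: t = (109 - 7 - 10)/(70 + 36) = 92/106 = 46/53
Step 4: u1 = d1 + r1*t = 7 + 70 * 46/53 = 3591/53
Step 5: (Check: u2 = d2 + r2*t = 2186/53; u1+u2 = 3591/53 + 2186/53 = 109, on the frontier.)

3591/53


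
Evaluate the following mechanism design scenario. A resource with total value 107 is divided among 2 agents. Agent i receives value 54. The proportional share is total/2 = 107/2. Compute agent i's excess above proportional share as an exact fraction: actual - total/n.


Step 1: Proportional share = 107/2
Step 2: Agent's actual allocation = 54
Step 3: Excess = 54 - 107/2 = 1/2

1/2
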